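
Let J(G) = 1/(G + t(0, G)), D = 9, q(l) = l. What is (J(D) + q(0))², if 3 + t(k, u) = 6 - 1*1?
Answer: 1/121 ≈ 0.0082645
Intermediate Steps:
t(k, u) = 2 (t(k, u) = -3 + (6 - 1*1) = -3 + (6 - 1) = -3 + 5 = 2)
J(G) = 1/(2 + G) (J(G) = 1/(G + 2) = 1/(2 + G))
(J(D) + q(0))² = (1/(2 + 9) + 0)² = (1/11 + 0)² = (1/11)² = 1/121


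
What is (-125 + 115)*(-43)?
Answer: 430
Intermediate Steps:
(-125 + 115)*(-43) = -10*(-43) = 430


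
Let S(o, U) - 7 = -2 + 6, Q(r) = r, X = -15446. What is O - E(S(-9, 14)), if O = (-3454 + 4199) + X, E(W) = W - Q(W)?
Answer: -14701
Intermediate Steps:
S(o, U) = 11 (S(o, U) = 7 + (-2 + 6) = 7 + 4 = 11)
E(W) = 0 (E(W) = W - W = 0)
O = -14701 (O = (-3454 + 4199) - 15446 = 745 - 15446 = -14701)
O - E(S(-9, 14)) = -14701 - 1*0 = -14701 + 0 = -14701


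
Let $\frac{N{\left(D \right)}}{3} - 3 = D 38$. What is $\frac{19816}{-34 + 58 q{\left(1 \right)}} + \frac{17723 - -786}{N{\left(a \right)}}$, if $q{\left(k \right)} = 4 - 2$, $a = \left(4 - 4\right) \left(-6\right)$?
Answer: $\frac{848041}{369} \approx 2298.2$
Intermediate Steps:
$a = 0$ ($a = 0 \left(-6\right) = 0$)
$q{\left(k \right)} = 2$ ($q{\left(k \right)} = 4 - 2 = 2$)
$N{\left(D \right)} = 9 + 114 D$ ($N{\left(D \right)} = 9 + 3 D 38 = 9 + 3 \cdot 38 D = 9 + 114 D$)
$\frac{19816}{-34 + 58 q{\left(1 \right)}} + \frac{17723 - -786}{N{\left(a \right)}} = \frac{19816}{-34 + 58 \cdot 2} + \frac{17723 - -786}{9 + 114 \cdot 0} = \frac{19816}{-34 + 116} + \frac{17723 + 786}{9 + 0} = \frac{19816}{82} + \frac{18509}{9} = 19816 \cdot \frac{1}{82} + 18509 \cdot \frac{1}{9} = \frac{9908}{41} + \frac{18509}{9} = \frac{848041}{369}$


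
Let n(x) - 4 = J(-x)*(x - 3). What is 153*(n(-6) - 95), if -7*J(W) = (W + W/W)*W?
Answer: -5661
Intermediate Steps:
J(W) = -W*(1 + W)/7 (J(W) = -(W + W/W)*W/7 = -(W + 1)*W/7 = -(1 + W)*W/7 = -W*(1 + W)/7)
n(x) = 4 + x*(1 - x)*(-3 + x)/7 (n(x) = 4 + (-(-x)*(1 - x)/7)*(x - 3) = 4 + (x*(1 - x)/7)*(-3 + x) = 4 + x*(1 - x)*(-3 + x)/7)
153*(n(-6) - 95) = 153*((4 - 3/7*(-6) - ⅐*(-6)³ + (4/7)*(-6)²) - 95) = 153*((4 + 18/7 - ⅐*(-216) + (4/7)*36) - 95) = 153*((4 + 18/7 + 216/7 + 144/7) - 95) = 153*(58 - 95) = 153*(-37) = -5661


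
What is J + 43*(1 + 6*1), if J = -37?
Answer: 264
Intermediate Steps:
J + 43*(1 + 6*1) = -37 + 43*(1 + 6*1) = -37 + 43*(1 + 6) = -37 + 43*7 = -37 + 301 = 264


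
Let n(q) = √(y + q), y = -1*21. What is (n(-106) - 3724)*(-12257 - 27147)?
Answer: 146740496 - 39404*I*√127 ≈ 1.4674e+8 - 4.4406e+5*I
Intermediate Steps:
y = -21
n(q) = √(-21 + q)
(n(-106) - 3724)*(-12257 - 27147) = (√(-21 - 106) - 3724)*(-12257 - 27147) = (√(-127) - 3724)*(-39404) = (I*√127 - 3724)*(-39404) = (-3724 + I*√127)*(-39404) = 146740496 - 39404*I*√127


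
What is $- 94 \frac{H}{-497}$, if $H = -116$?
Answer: $- \frac{10904}{497} \approx -21.94$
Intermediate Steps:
$- 94 \frac{H}{-497} = - 94 \left(- \frac{116}{-497}\right) = - 94 \left(\left(-116\right) \left(- \frac{1}{497}\right)\right) = \left(-94\right) \frac{116}{497} = - \frac{10904}{497}$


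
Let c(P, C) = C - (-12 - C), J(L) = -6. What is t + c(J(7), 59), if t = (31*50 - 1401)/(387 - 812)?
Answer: 55101/425 ≈ 129.65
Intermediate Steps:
c(P, C) = 12 + 2*C (c(P, C) = C + (12 + C) = 12 + 2*C)
t = -149/425 (t = (1550 - 1401)/(-425) = 149*(-1/425) = -149/425 ≈ -0.35059)
t + c(J(7), 59) = -149/425 + (12 + 2*59) = -149/425 + (12 + 118) = -149/425 + 130 = 55101/425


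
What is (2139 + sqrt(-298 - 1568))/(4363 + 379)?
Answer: 2139/4742 + I*sqrt(1866)/4742 ≈ 0.45108 + 0.0091095*I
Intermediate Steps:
(2139 + sqrt(-298 - 1568))/(4363 + 379) = (2139 + sqrt(-1866))/4742 = (2139 + I*sqrt(1866))*(1/4742) = 2139/4742 + I*sqrt(1866)/4742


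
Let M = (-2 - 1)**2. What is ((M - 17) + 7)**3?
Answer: -1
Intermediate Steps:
M = 9 (M = (-3)**2 = 9)
((M - 17) + 7)**3 = ((9 - 17) + 7)**3 = (-8 + 7)**3 = (-1)**3 = -1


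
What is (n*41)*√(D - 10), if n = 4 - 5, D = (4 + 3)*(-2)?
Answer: -82*I*√6 ≈ -200.86*I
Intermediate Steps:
D = -14 (D = 7*(-2) = -14)
n = -1
(n*41)*√(D - 10) = (-1*41)*√(-14 - 10) = -82*I*√6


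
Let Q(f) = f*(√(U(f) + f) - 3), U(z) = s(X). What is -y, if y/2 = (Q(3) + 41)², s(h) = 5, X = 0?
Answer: -2192 - 768*√2 ≈ -3278.1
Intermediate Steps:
U(z) = 5
Q(f) = f*(-3 + √(5 + f)) (Q(f) = f*(√(5 + f) - 3) = f*(-3 + √(5 + f)))
y = 2*(32 + 6*√2)² (y = 2*(3*(-3 + √(5 + 3)) + 41)² = 2*(3*(-3 + √8) + 41)² = 2*(3*(-3 + 2*√2) + 41)² = 2*((-9 + 6*√2) + 41)² = 2*(32 + 6*√2)² ≈ 3278.1)
-y = -(2192 + 768*√2) = -2192 - 768*√2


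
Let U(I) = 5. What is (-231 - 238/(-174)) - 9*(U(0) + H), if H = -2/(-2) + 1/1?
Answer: -25459/87 ≈ -292.63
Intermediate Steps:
H = 2 (H = -2*(-1/2) + 1*1 = 1 + 1 = 2)
(-231 - 238/(-174)) - 9*(U(0) + H) = (-231 - 238/(-174)) - 9*(5 + 2) = (-231 - 238*(-1/174)) - 9*7 = (-231 + 119/87) - 63 = -19978/87 - 63 = -25459/87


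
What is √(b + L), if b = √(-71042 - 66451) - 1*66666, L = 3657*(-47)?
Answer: √(-238545 + 3*I*√15277) ≈ 0.38 + 488.41*I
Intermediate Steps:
L = -171879
b = -66666 + 3*I*√15277 (b = √(-137493) - 66666 = 3*I*√15277 - 66666 = -66666 + 3*I*√15277 ≈ -66666.0 + 370.8*I)
√(b + L) = √((-66666 + 3*I*√15277) - 171879) = √(-238545 + 3*I*√15277)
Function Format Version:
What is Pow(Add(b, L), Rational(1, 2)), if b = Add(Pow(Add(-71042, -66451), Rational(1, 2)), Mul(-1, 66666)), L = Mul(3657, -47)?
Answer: Pow(Add(-238545, Mul(3, I, Pow(15277, Rational(1, 2)))), Rational(1, 2)) ≈ Add(0.380, Mul(488.41, I))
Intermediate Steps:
L = -171879
b = Add(-66666, Mul(3, I, Pow(15277, Rational(1, 2)))) (b = Add(Pow(-137493, Rational(1, 2)), -66666) = Add(Mul(3, I, Pow(15277, Rational(1, 2))), -66666) = Add(-66666, Mul(3, I, Pow(15277, Rational(1, 2)))) ≈ Add(-66666., Mul(370.80, I)))
Pow(Add(b, L), Rational(1, 2)) = Pow(Add(Add(-66666, Mul(3, I, Pow(15277, Rational(1, 2)))), -171879), Rational(1, 2)) = Pow(Add(-238545, Mul(3, I, Pow(15277, Rational(1, 2)))), Rational(1, 2))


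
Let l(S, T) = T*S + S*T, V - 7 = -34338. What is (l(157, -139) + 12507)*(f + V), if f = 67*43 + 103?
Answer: 976114233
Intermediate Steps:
V = -34331 (V = 7 - 34338 = -34331)
l(S, T) = 2*S*T (l(S, T) = S*T + S*T = 2*S*T)
f = 2984 (f = 2881 + 103 = 2984)
(l(157, -139) + 12507)*(f + V) = (2*157*(-139) + 12507)*(2984 - 34331) = (-43646 + 12507)*(-31347) = -31139*(-31347) = 976114233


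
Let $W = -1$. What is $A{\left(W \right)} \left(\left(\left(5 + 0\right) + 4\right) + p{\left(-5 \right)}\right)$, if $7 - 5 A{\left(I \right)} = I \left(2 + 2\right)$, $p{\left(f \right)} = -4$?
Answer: $11$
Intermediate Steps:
$A{\left(I \right)} = \frac{7}{5} - \frac{4 I}{5}$ ($A{\left(I \right)} = \frac{7}{5} - \frac{I \left(2 + 2\right)}{5} = \frac{7}{5} - \frac{I 4}{5} = \frac{7}{5} - \frac{4 I}{5}$)
$A{\left(W \right)} \left(\left(\left(5 + 0\right) + 4\right) + p{\left(-5 \right)}\right) = \left(\frac{7}{5} - - \frac{4}{5}\right) \left(\left(\left(5 + 0\right) + 4\right) - 4\right) = \left(\frac{7}{5} + \frac{4}{5}\right) \left(\left(5 + 4\right) - 4\right) = \frac{11 \left(9 - 4\right)}{5} = \frac{11}{5} \cdot 5 = 11$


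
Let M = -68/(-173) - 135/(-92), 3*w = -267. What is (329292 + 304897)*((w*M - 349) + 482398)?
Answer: 4864011789249445/15916 ≈ 3.0561e+11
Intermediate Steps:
w = -89 (w = (⅓)*(-267) = -89)
M = 29611/15916 (M = -68*(-1/173) - 135*(-1/92) = 68/173 + 135/92 = 29611/15916 ≈ 1.8605)
(329292 + 304897)*((w*M - 349) + 482398) = (329292 + 304897)*((-89*29611/15916 - 349) + 482398) = 634189*((-2635379/15916 - 349) + 482398) = 634189*(-8190063/15916 + 482398) = 634189*(7669656505/15916) = 4864011789249445/15916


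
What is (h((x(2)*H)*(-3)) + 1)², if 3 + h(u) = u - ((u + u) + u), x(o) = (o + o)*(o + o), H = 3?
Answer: 81796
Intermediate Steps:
x(o) = 4*o² (x(o) = (2*o)*(2*o) = 4*o²)
h(u) = -3 - 2*u (h(u) = -3 + (u - ((u + u) + u)) = -3 + (u - (2*u + u)) = -3 + (u - 3*u) = -3 - 2*u)
(h((x(2)*H)*(-3)) + 1)² = ((-3 - 2*(4*2²)*3*(-3)) + 1)² = ((-3 - 2*(4*4)*3*(-3)) + 1)² = ((-3 - 2*16*3*(-3)) + 1)² = ((-3 - 96*(-3)) + 1)² = ((-3 - 2*(-144)) + 1)² = ((-3 + 288) + 1)² = (285 + 1)² = 286² = 81796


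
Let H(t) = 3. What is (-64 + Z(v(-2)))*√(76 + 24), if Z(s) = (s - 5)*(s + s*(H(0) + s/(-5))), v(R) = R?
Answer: -24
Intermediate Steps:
Z(s) = (-5 + s)*(s + s*(3 - s/5)) (Z(s) = (s - 5)*(s + s*(3 + s/(-5))) = (-5 + s)*(s + s*(3 + s*(-⅕))) = (-5 + s)*(s + s*(3 - s/5)))
(-64 + Z(v(-2)))*√(76 + 24) = (-64 + (⅕)*(-2)*(-100 - 1*(-2)² + 25*(-2)))*√(76 + 24) = (-64 + (⅕)*(-2)*(-100 - 1*4 - 50))*√100 = (-64 + (⅕)*(-2)*(-100 - 4 - 50))*10 = (-64 + (⅕)*(-2)*(-154))*10 = (-64 + 308/5)*10 = -12/5*10 = -24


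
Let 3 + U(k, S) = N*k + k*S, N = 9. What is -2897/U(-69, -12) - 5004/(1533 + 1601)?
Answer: -5050007/319668 ≈ -15.798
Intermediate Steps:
U(k, S) = -3 + 9*k + S*k (U(k, S) = -3 + (9*k + k*S) = -3 + (9*k + S*k) = -3 + 9*k + S*k)
-2897/U(-69, -12) - 5004/(1533 + 1601) = -2897/(-3 + 9*(-69) - 12*(-69)) - 5004/(1533 + 1601) = -2897/(-3 - 621 + 828) - 5004/3134 = -2897/204 - 5004*1/3134 = -2897*1/204 - 2502/1567 = -2897/204 - 2502/1567 = -5050007/319668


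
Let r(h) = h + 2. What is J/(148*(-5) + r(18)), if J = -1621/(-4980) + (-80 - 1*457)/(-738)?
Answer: -71677/49003200 ≈ -0.0014627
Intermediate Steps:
r(h) = 2 + h
J = 71677/68060 (J = -1621*(-1/4980) + (-80 - 457)*(-1/738) = 1621/4980 - 537*(-1/738) = 1621/4980 + 179/246 = 71677/68060 ≈ 1.0531)
J/(148*(-5) + r(18)) = 71677/(68060*(148*(-5) + (2 + 18))) = 71677/(68060*(-740 + 20)) = (71677/68060)/(-720) = (71677/68060)*(-1/720) = -71677/49003200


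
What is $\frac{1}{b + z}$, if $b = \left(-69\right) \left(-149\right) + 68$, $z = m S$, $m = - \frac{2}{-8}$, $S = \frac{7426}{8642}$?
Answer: $\frac{17284}{178875829} \approx 9.6626 \cdot 10^{-5}$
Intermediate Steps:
$S = \frac{3713}{4321}$ ($S = 7426 \cdot \frac{1}{8642} = \frac{3713}{4321} \approx 0.85929$)
$m = \frac{1}{4}$ ($m = \left(-2\right) \left(- \frac{1}{8}\right) = \frac{1}{4} \approx 0.25$)
$z = \frac{3713}{17284}$ ($z = \frac{1}{4} \cdot \frac{3713}{4321} = \frac{3713}{17284} \approx 0.21482$)
$b = 10349$ ($b = 10281 + 68 = 10349$)
$\frac{1}{b + z} = \frac{1}{10349 + \frac{3713}{17284}} = \frac{1}{\frac{178875829}{17284}} = \frac{17284}{178875829}$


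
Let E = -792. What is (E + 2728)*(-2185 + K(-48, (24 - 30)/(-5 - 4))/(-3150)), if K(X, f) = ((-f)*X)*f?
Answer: -19987567952/4725 ≈ -4.2302e+6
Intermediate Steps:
K(X, f) = -X*f² (K(X, f) = (-X*f)*f = -X*f²)
(E + 2728)*(-2185 + K(-48, (24 - 30)/(-5 - 4))/(-3150)) = (-792 + 2728)*(-2185 - 1*(-48)*((24 - 30)/(-5 - 4))²/(-3150)) = 1936*(-2185 - 1*(-48)*(-6/(-9))²*(-1/3150)) = 1936*(-2185 - 1*(-48)*(-6*(-⅑))²*(-1/3150)) = 1936*(-2185 - 1*(-48)*(⅔)²*(-1/3150)) = 1936*(-2185 - 1*(-48)*4/9*(-1/3150)) = 1936*(-2185 + (64/3)*(-1/3150)) = 1936*(-2185 - 32/4725) = 1936*(-10324157/4725) = -19987567952/4725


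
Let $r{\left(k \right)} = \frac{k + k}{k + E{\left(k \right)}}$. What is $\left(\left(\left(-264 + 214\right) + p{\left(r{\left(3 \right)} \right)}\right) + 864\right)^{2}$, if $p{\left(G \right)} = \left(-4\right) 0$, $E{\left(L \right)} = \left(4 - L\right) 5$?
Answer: $662596$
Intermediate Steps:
$E{\left(L \right)} = 20 - 5 L$
$r{\left(k \right)} = \frac{2 k}{20 - 4 k}$ ($r{\left(k \right)} = \frac{k + k}{k - \left(-20 + 5 k\right)} = \frac{2 k}{20 - 4 k}$)
$p{\left(G \right)} = 0$
$\left(\left(\left(-264 + 214\right) + p{\left(r{\left(3 \right)} \right)}\right) + 864\right)^{2} = \left(\left(\left(-264 + 214\right) + 0\right) + 864\right)^{2} = \left(\left(-50 + 0\right) + 864\right)^{2} = \left(-50 + 864\right)^{2} = 814^{2} = 662596$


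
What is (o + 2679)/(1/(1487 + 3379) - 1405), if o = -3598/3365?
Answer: -43848679242/23005593085 ≈ -1.9060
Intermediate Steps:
o = -3598/3365 (o = -3598*1/3365 = -3598/3365 ≈ -1.0692)
(o + 2679)/(1/(1487 + 3379) - 1405) = (-3598/3365 + 2679)/(1/(1487 + 3379) - 1405) = 9011237/(3365*(1/4866 - 1405)) = 9011237/(3365*(-6836729/4866)) = (9011237/3365)*(-4866/6836729) = -43848679242/23005593085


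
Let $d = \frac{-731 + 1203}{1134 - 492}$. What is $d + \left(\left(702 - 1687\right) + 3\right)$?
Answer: $- \frac{314986}{321} \approx -981.26$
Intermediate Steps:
$d = \frac{236}{321}$ ($d = \frac{472}{642} = 472 \cdot \frac{1}{642} = \frac{236}{321} \approx 0.7352$)
$d + \left(\left(702 - 1687\right) + 3\right) = \frac{236}{321} + \left(\left(702 - 1687\right) + 3\right) = \frac{236}{321} + \left(-985 + 3\right) = \frac{236}{321} - 982 = - \frac{314986}{321}$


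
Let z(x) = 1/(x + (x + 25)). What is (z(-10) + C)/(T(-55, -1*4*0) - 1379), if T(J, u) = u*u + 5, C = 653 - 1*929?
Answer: 1379/6870 ≈ 0.20073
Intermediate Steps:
C = -276 (C = 653 - 929 = -276)
T(J, u) = 5 + u² (T(J, u) = u² + 5 = 5 + u²)
z(x) = 1/(25 + 2*x) (z(x) = 1/(x + (25 + x)) = 1/(25 + 2*x))
(z(-10) + C)/(T(-55, -1*4*0) - 1379) = (1/(25 + 2*(-10)) - 276)/((5 + (-1*4*0)²) - 1379) = (1/(25 - 20) - 276)/((5 + (-4*0)²) - 1379) = (1/5 - 276)/((5 + 0²) - 1379) = (⅕ - 276)/((5 + 0) - 1379) = -1379/(5*(5 - 1379)) = -1379/5/(-1374) = -1379/5*(-1/1374) = 1379/6870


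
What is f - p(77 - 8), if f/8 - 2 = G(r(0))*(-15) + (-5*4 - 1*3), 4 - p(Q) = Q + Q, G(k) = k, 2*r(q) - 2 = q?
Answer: -154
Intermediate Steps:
r(q) = 1 + q/2
p(Q) = 4 - 2*Q (p(Q) = 4 - (Q + Q) = 4 - 2*Q)
f = -288 (f = 16 + 8*((1 + (1/2)*0)*(-15) + (-5*4 - 1*3)) = 16 + 8*((1 + 0)*(-15) + (-20 - 3)) = 16 + 8*(1*(-15) - 23) = 16 + 8*(-15 - 23) = 16 + 8*(-38) = 16 - 304 = -288)
f - p(77 - 8) = -288 - (4 - 2*(77 - 8)) = -288 - (4 - 2*69) = -288 - (4 - 138) = -288 - 1*(-134) = -288 + 134 = -154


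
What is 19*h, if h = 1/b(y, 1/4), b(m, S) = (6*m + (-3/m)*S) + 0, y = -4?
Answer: -304/381 ≈ -0.79790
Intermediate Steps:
b(m, S) = 6*m - 3*S/m (b(m, S) = (6*m - 3*S/m) + 0 = 6*m - 3*S/m)
h = -16/381 (h = 1/(6*(-4) - 3*1/4/(-4)) = 1/(-24 - 3*1*(1/4)*(-1/4)) = 1/(-24 - 3*1/4*(-1/4)) = 1/(-24 + 3/16) = 1/(-381/16) = -16/381 ≈ -0.041995)
19*h = 19*(-16/381) = -304/381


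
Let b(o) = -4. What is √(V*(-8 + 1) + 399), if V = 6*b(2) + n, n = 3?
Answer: √546 ≈ 23.367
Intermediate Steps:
V = -21 (V = 6*(-4) + 3 = -24 + 3 = -21)
√(V*(-8 + 1) + 399) = √(-21*(-8 + 1) + 399) = √(-21*(-7) + 399) = √(147 + 399) = √546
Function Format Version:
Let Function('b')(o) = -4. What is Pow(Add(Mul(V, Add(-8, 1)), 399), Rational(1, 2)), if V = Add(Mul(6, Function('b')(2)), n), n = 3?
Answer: Pow(546, Rational(1, 2)) ≈ 23.367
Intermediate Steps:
V = -21 (V = Add(Mul(6, -4), 3) = Add(-24, 3) = -21)
Pow(Add(Mul(V, Add(-8, 1)), 399), Rational(1, 2)) = Pow(Add(Mul(-21, Add(-8, 1)), 399), Rational(1, 2)) = Pow(Add(Mul(-21, -7), 399), Rational(1, 2)) = Pow(Add(147, 399), Rational(1, 2)) = Pow(546, Rational(1, 2))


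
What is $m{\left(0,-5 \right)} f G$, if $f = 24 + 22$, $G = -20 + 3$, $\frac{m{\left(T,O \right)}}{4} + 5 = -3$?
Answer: $25024$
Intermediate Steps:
$m{\left(T,O \right)} = -32$ ($m{\left(T,O \right)} = -20 + 4 \left(-3\right) = -20 - 12 = -32$)
$G = -17$
$f = 46$
$m{\left(0,-5 \right)} f G = \left(-32\right) 46 \left(-17\right) = \left(-1472\right) \left(-17\right) = 25024$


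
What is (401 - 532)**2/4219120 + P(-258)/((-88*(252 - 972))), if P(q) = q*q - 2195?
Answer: 3408348203/3341543040 ≈ 1.0200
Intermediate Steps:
P(q) = -2195 + q**2 (P(q) = q**2 - 2195 = -2195 + q**2)
(401 - 532)**2/4219120 + P(-258)/((-88*(252 - 972))) = (401 - 532)**2/4219120 + (-2195 + (-258)**2)/((-88*(252 - 972))) = (-131)**2*(1/4219120) + (-2195 + 66564)/((-88*(-720))) = 17161*(1/4219120) + 64369/63360 = 17161/4219120 + 64369*(1/63360) = 17161/4219120 + 64369/63360 = 3408348203/3341543040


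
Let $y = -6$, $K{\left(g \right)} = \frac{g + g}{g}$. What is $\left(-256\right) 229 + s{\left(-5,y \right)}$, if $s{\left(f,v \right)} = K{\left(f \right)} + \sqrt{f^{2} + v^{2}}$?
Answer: $-58622 + \sqrt{61} \approx -58614.0$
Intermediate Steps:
$K{\left(g \right)} = 2$ ($K{\left(g \right)} = \frac{2 g}{g} = 2$)
$s{\left(f,v \right)} = 2 + \sqrt{f^{2} + v^{2}}$
$\left(-256\right) 229 + s{\left(-5,y \right)} = \left(-256\right) 229 + \left(2 + \sqrt{\left(-5\right)^{2} + \left(-6\right)^{2}}\right) = -58624 + \left(2 + \sqrt{25 + 36}\right) = -58624 + \left(2 + \sqrt{61}\right) = -58622 + \sqrt{61}$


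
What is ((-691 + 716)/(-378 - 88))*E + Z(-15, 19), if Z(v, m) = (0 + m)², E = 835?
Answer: 147351/466 ≈ 316.20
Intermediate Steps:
Z(v, m) = m²
((-691 + 716)/(-378 - 88))*E + Z(-15, 19) = ((-691 + 716)/(-378 - 88))*835 + 19² = (25/(-466))*835 + 361 = (25*(-1/466))*835 + 361 = -25/466*835 + 361 = -20875/466 + 361 = 147351/466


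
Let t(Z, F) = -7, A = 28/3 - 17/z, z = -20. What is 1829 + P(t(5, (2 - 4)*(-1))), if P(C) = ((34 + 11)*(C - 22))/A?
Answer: 1039219/611 ≈ 1700.8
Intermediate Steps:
A = 611/60 (A = 28/3 - 17/(-20) = 28*(⅓) - 17*(-1/20) = 28/3 + 17/20 = 611/60 ≈ 10.183)
P(C) = -59400/611 + 2700*C/611 (P(C) = ((34 + 11)*(C - 22))/(611/60) = (45*(-22 + C))*(60/611) = (-990 + 45*C)*(60/611) = -59400/611 + 2700*C/611)
1829 + P(t(5, (2 - 4)*(-1))) = 1829 + (-59400/611 + (2700/611)*(-7)) = 1829 + (-59400/611 - 18900/611) = 1829 - 78300/611 = 1039219/611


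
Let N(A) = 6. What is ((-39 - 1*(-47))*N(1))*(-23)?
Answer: -1104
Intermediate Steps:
((-39 - 1*(-47))*N(1))*(-23) = ((-39 - 1*(-47))*6)*(-23) = ((-39 + 47)*6)*(-23) = (8*6)*(-23) = 48*(-23) = -1104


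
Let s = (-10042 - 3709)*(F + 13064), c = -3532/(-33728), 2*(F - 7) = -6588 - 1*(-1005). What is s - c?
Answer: -1191891907627/8432 ≈ -1.4135e+8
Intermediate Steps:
F = -5569/2 (F = 7 + (-6588 - 1*(-1005))/2 = 7 + (-6588 + 1005)/2 = 7 + (1/2)*(-5583) = 7 - 5583/2 = -5569/2 ≈ -2784.5)
c = 883/8432 (c = -3532*(-1/33728) = 883/8432 ≈ 0.10472)
s = -282706809/2 (s = (-10042 - 3709)*(-5569/2 + 13064) = -13751*20559/2 = -282706809/2 ≈ -1.4135e+8)
s - c = -282706809/2 - 1*883/8432 = -282706809/2 - 883/8432 = -1191891907627/8432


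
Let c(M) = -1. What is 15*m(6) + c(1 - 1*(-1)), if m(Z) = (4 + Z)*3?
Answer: 449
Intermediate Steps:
m(Z) = 12 + 3*Z
15*m(6) + c(1 - 1*(-1)) = 15*(12 + 3*6) - 1 = 15*(12 + 18) - 1 = 15*30 - 1 = 450 - 1 = 449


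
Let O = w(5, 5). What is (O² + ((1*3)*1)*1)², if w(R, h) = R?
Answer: 784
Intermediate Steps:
O = 5
(O² + ((1*3)*1)*1)² = (5² + ((1*3)*1)*1)² = (25 + (3*1)*1)² = (25 + 3*1)² = (25 + 3)² = 28² = 784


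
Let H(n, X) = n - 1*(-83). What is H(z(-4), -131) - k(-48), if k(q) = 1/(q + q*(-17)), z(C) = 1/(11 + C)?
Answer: 446969/5376 ≈ 83.142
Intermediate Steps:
H(n, X) = 83 + n (H(n, X) = n + 83 = 83 + n)
k(q) = -1/(16*q) (k(q) = 1/(q - 17*q) = 1/(-16*q) = -1/(16*q))
H(z(-4), -131) - k(-48) = (83 + 1/(11 - 4)) - (-1)/(16*(-48)) = (83 + 1/7) - (-1)*(-1)/(16*48) = (83 + ⅐) - 1*1/768 = 582/7 - 1/768 = 446969/5376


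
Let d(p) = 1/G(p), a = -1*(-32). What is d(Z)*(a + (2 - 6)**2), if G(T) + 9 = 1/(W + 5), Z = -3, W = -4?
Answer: -6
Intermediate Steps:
G(T) = -8 (G(T) = -9 + 1/(-4 + 5) = -9 + 1/1 = -9 + 1 = -8)
a = 32
d(p) = -1/8 (d(p) = 1/(-8) = -1/8)
d(Z)*(a + (2 - 6)**2) = -(32 + (2 - 6)**2)/8 = -(32 + (-4)**2)/8 = -(32 + 16)/8 = -1/8*48 = -6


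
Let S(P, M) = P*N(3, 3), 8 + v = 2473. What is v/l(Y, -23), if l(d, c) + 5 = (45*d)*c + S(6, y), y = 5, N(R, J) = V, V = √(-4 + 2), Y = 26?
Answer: -66345475/724417297 - 14790*I*√2/724417297 ≈ -0.091585 - 2.8873e-5*I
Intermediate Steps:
V = I*√2 (V = √(-2) = I*√2 ≈ 1.4142*I)
N(R, J) = I*√2
v = 2465 (v = -8 + 2473 = 2465)
S(P, M) = I*P*√2 (S(P, M) = P*(I*√2) = I*P*√2)
l(d, c) = -5 + 6*I*√2 + 45*c*d (l(d, c) = -5 + ((45*d)*c + I*6*√2) = -5 + (45*c*d + 6*I*√2) = -5 + (6*I*√2 + 45*c*d) = -5 + 6*I*√2 + 45*c*d)
v/l(Y, -23) = 2465/(-5 + 6*I*√2 + 45*(-23)*26) = 2465/(-5 + 6*I*√2 - 26910) = 2465/(-26915 + 6*I*√2)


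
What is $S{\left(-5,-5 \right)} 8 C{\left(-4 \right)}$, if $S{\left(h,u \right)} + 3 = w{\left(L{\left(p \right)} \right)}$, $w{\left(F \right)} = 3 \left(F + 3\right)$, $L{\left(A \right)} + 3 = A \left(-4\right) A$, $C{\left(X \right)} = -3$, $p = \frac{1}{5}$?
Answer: $\frac{2088}{25} \approx 83.52$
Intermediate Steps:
$p = \frac{1}{5} \approx 0.2$
$L{\left(A \right)} = -3 - 4 A^{2}$ ($L{\left(A \right)} = -3 + A \left(-4\right) A = -3 + - 4 A A = -3 - 4 A^{2}$)
$w{\left(F \right)} = 9 + 3 F$ ($w{\left(F \right)} = 3 \left(3 + F\right) = 9 + 3 F$)
$S{\left(h,u \right)} = - \frac{87}{25}$ ($S{\left(h,u \right)} = -3 + \left(9 + 3 \left(-3 - \frac{4}{25}\right)\right) = -3 + \left(9 + 3 \left(- \frac{79}{25}\right)\right) = -3 + \left(9 - \frac{237}{25}\right) = -3 - \frac{12}{25} = - \frac{87}{25}$)
$S{\left(-5,-5 \right)} 8 C{\left(-4 \right)} = \left(- \frac{87}{25}\right) 8 \left(-3\right) = \left(- \frac{696}{25}\right) \left(-3\right) = \frac{2088}{25}$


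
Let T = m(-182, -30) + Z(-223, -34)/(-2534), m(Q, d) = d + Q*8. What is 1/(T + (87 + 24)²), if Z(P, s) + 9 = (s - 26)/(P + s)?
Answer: 651238/7056165983 ≈ 9.2293e-5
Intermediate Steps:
Z(P, s) = -9 + (-26 + s)/(P + s) (Z(P, s) = -9 + (s - 26)/(P + s) = -9 + (-26 + s)/(P + s))
m(Q, d) = d + 8*Q
T = -967737415/651238 (T = (-30 + 8*(-182)) + ((-26 - 9*(-223) - 8*(-34))/(-223 - 34))/(-2534) = (-30 - 1456) + ((-26 + 2007 + 272)/(-257))*(-1/2534) = -1486 - 1/257*2253*(-1/2534) = -1486 - 2253/257*(-1/2534) = -1486 + 2253/651238 = -967737415/651238 ≈ -1486.0)
1/(T + (87 + 24)²) = 1/(-967737415/651238 + (87 + 24)²) = 1/(-967737415/651238 + 111²) = 1/(-967737415/651238 + 12321) = 1/(7056165983/651238) = 651238/7056165983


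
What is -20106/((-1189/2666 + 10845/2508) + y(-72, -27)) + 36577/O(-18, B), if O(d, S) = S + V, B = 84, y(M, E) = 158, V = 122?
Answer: 660899708867/12387129994 ≈ 53.354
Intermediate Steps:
O(d, S) = 122 + S (O(d, S) = S + 122 = 122 + S)
-20106/((-1189/2666 + 10845/2508) + y(-72, -27)) + 36577/O(-18, B) = -20106/((-1189/2666 + 10845/2508) + 158) + 36577/(122 + 84) = -20106/((-1189*1/2666 + 10845*(1/2508)) + 158) + 36577/206 = -20106/((-1189/2666 + 3615/836) + 158) + 36577*(1/206) = -20106/(4321793/1114388 + 158) + 36577/206 = -20106/180395097/1114388 + 36577/206 = -20106*1114388/180395097 + 36577/206 = -7468628376/60131699 + 36577/206 = 660899708867/12387129994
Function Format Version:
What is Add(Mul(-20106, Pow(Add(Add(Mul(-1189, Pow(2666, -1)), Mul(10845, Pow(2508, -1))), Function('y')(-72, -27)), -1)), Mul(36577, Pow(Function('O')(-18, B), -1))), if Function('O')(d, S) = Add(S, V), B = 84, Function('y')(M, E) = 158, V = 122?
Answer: Rational(660899708867, 12387129994) ≈ 53.354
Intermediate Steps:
Function('O')(d, S) = Add(122, S) (Function('O')(d, S) = Add(S, 122) = Add(122, S))
Add(Mul(-20106, Pow(Add(Add(Mul(-1189, Pow(2666, -1)), Mul(10845, Pow(2508, -1))), Function('y')(-72, -27)), -1)), Mul(36577, Pow(Function('O')(-18, B), -1))) = Add(Mul(-20106, Pow(Add(Add(Mul(-1189, Pow(2666, -1)), Mul(10845, Pow(2508, -1))), 158), -1)), Mul(36577, Pow(Add(122, 84), -1))) = Add(Mul(-20106, Pow(Add(Add(Mul(-1189, Rational(1, 2666)), Mul(10845, Rational(1, 2508))), 158), -1)), Mul(36577, Pow(206, -1))) = Add(Mul(-20106, Pow(Add(Add(Rational(-1189, 2666), Rational(3615, 836)), 158), -1)), Mul(36577, Rational(1, 206))) = Add(Mul(-20106, Pow(Add(Rational(4321793, 1114388), 158), -1)), Rational(36577, 206)) = Add(Mul(-20106, Pow(Rational(180395097, 1114388), -1)), Rational(36577, 206)) = Add(Mul(-20106, Rational(1114388, 180395097)), Rational(36577, 206)) = Add(Rational(-7468628376, 60131699), Rational(36577, 206)) = Rational(660899708867, 12387129994)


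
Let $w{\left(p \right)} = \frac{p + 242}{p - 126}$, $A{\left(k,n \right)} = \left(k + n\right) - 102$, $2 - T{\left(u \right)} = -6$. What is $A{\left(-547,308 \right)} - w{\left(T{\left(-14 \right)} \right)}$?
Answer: $- \frac{19994}{59} \approx -338.88$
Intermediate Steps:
$T{\left(u \right)} = 8$ ($T{\left(u \right)} = 2 - -6 = 2 + 6 = 8$)
$A{\left(k,n \right)} = -102 + k + n$
$w{\left(p \right)} = \frac{242 + p}{-126 + p}$
$A{\left(-547,308 \right)} - w{\left(T{\left(-14 \right)} \right)} = \left(-102 - 547 + 308\right) - \frac{242 + 8}{-126 + 8} = -341 - \frac{1}{-118} \cdot 250 = -341 - \left(- \frac{1}{118}\right) 250 = -341 - - \frac{125}{59} = -341 + \frac{125}{59} = - \frac{19994}{59}$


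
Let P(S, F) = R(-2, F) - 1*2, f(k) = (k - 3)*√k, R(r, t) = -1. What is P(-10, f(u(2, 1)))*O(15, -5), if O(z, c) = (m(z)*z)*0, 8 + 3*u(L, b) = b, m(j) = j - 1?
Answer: 0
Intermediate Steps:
m(j) = -1 + j
u(L, b) = -8/3 + b/3
f(k) = √k*(-3 + k) (f(k) = (-3 + k)*√k = √k*(-3 + k))
O(z, c) = 0 (O(z, c) = ((-1 + z)*z)*0 = (z*(-1 + z))*0 = 0)
P(S, F) = -3 (P(S, F) = -1 - 1*2 = -1 - 2 = -3)
P(-10, f(u(2, 1)))*O(15, -5) = -3*0 = 0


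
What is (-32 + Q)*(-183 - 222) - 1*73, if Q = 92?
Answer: -24373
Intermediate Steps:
(-32 + Q)*(-183 - 222) - 1*73 = (-32 + 92)*(-183 - 222) - 1*73 = 60*(-405) - 73 = -24300 - 73 = -24373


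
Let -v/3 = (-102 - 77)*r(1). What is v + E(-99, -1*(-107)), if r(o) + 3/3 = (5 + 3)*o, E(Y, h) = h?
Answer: 3866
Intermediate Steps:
r(o) = -1 + 8*o (r(o) = -1 + (5 + 3)*o = -1 + 8*o)
v = 3759 (v = -3*(-102 - 77)*(-1 + 8*1) = -(-537)*(-1 + 8) = -(-537)*7 = -3*(-1253) = 3759)
v + E(-99, -1*(-107)) = 3759 - 1*(-107) = 3759 + 107 = 3866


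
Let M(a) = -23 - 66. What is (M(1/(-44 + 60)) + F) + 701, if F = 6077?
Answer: 6689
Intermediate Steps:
M(a) = -89
(M(1/(-44 + 60)) + F) + 701 = (-89 + 6077) + 701 = 5988 + 701 = 6689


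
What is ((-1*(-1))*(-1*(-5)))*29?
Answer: 145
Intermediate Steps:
((-1*(-1))*(-1*(-5)))*29 = (1*5)*29 = 5*29 = 145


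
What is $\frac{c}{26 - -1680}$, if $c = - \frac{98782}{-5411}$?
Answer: $\frac{49391}{4615583} \approx 0.010701$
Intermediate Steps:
$c = \frac{98782}{5411}$ ($c = \left(-98782\right) \left(- \frac{1}{5411}\right) = \frac{98782}{5411} \approx 18.256$)
$\frac{c}{26 - -1680} = \frac{98782}{5411 \left(26 - -1680\right)} = \frac{98782}{5411 \left(26 + 1680\right)} = \frac{98782}{5411 \cdot 1706} = \frac{98782}{5411} \cdot \frac{1}{1706} = \frac{49391}{4615583}$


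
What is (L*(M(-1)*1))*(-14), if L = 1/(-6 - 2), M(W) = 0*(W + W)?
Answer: 0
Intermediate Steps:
M(W) = 0 (M(W) = 0*(2*W) = 0)
L = -⅛ (L = 1/(-8) = -⅛ ≈ -0.12500)
(L*(M(-1)*1))*(-14) = -0*(-14) = -⅛*0*(-14) = 0*(-14) = 0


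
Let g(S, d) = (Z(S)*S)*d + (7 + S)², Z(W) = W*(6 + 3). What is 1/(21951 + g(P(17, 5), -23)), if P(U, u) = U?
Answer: -1/37296 ≈ -2.6813e-5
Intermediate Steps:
Z(W) = 9*W (Z(W) = W*9 = 9*W)
g(S, d) = (7 + S)² + 9*d*S² (g(S, d) = ((9*S)*S)*d + (7 + S)² = (9*S²)*d + (7 + S)² = 9*d*S² + (7 + S)² = (7 + S)² + 9*d*S²)
1/(21951 + g(P(17, 5), -23)) = 1/(21951 + ((7 + 17)² + 9*(-23)*17²)) = 1/(21951 + (24² + 9*(-23)*289)) = 1/(21951 + (576 - 59823)) = 1/(21951 - 59247) = 1/(-37296) = -1/37296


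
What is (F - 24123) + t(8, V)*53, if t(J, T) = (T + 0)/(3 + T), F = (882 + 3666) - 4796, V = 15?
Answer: -145961/6 ≈ -24327.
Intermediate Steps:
F = -248 (F = 4548 - 4796 = -248)
t(J, T) = T/(3 + T)
(F - 24123) + t(8, V)*53 = (-248 - 24123) + (15/(3 + 15))*53 = -24371 + (15/18)*53 = -24371 + (15*(1/18))*53 = -24371 + (5/6)*53 = -24371 + 265/6 = -145961/6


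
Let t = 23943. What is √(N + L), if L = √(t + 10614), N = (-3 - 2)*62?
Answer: √(-310 + √34557) ≈ 11.14*I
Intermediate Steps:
N = -310 (N = -5*62 = -310)
L = √34557 (L = √(23943 + 10614) = √34557 ≈ 185.90)
√(N + L) = √(-310 + √34557)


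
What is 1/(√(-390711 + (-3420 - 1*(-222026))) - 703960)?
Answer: -140792/99111970741 - I*√172105/495559853705 ≈ -1.4205e-6 - 8.3714e-10*I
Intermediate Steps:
1/(√(-390711 + (-3420 - 1*(-222026))) - 703960) = 1/(√(-390711 + (-3420 + 222026)) - 703960) = 1/(√(-390711 + 218606) - 703960) = 1/(√(-172105) - 703960) = 1/(I*√172105 - 703960) = 1/(-703960 + I*√172105)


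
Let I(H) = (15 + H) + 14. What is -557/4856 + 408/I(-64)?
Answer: -2000743/169960 ≈ -11.772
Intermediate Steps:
I(H) = 29 + H
-557/4856 + 408/I(-64) = -557/4856 + 408/(29 - 64) = -557*1/4856 + 408/(-35) = -557/4856 + 408*(-1/35) = -557/4856 - 408/35 = -2000743/169960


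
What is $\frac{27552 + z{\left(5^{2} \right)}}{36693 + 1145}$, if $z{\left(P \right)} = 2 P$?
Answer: $\frac{13801}{18919} \approx 0.72948$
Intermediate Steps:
$\frac{27552 + z{\left(5^{2} \right)}}{36693 + 1145} = \frac{27552 + 2 \cdot 5^{2}}{36693 + 1145} = \frac{27552 + 2 \cdot 25}{37838} = \left(27552 + 50\right) \frac{1}{37838} = 27602 \cdot \frac{1}{37838} = \frac{13801}{18919}$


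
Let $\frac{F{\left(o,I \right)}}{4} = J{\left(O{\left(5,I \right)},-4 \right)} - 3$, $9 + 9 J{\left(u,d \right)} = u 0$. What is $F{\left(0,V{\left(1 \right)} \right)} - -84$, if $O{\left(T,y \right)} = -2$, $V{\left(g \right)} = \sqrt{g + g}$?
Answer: $68$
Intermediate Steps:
$V{\left(g \right)} = \sqrt{2} \sqrt{g}$ ($V{\left(g \right)} = \sqrt{2 g} = \sqrt{2} \sqrt{g}$)
$J{\left(u,d \right)} = -1$ ($J{\left(u,d \right)} = -1 + \frac{u 0}{9} = -1 + \frac{1}{9} \cdot 0 = -1 + 0 = -1$)
$F{\left(o,I \right)} = -16$ ($F{\left(o,I \right)} = 4 \left(-1 - 3\right) = 4 \left(-4\right) = -16$)
$F{\left(0,V{\left(1 \right)} \right)} - -84 = -16 - -84 = -16 + 84 = 68$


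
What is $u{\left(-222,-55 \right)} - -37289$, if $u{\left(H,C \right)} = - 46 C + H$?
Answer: $39597$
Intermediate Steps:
$u{\left(H,C \right)} = H - 46 C$
$u{\left(-222,-55 \right)} - -37289 = \left(-222 - -2530\right) - -37289 = \left(-222 + 2530\right) + 37289 = 2308 + 37289 = 39597$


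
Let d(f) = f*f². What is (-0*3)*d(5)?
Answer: 0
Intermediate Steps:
d(f) = f³
(-0*3)*d(5) = -0*3*5³ = -17*0*125 = 0*125 = 0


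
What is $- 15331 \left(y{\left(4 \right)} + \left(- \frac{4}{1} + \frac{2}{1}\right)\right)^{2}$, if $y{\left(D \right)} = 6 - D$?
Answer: $0$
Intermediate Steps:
$- 15331 \left(y{\left(4 \right)} + \left(- \frac{4}{1} + \frac{2}{1}\right)\right)^{2} = - 15331 \left(\left(6 - 4\right) + \left(- \frac{4}{1} + \frac{2}{1}\right)\right)^{2} = - 15331 \left(\left(6 - 4\right) + \left(\left(-4\right) 1 + 2 \cdot 1\right)\right)^{2} = - 15331 \left(2 + \left(-4 + 2\right)\right)^{2} = - 15331 \left(2 - 2\right)^{2} = - 15331 \cdot 0^{2} = \left(-15331\right) 0 = 0$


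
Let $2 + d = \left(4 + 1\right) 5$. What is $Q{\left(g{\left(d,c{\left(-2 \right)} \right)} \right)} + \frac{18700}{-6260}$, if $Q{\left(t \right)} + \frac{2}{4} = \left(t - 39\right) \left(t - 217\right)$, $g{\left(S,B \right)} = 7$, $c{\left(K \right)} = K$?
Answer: $\frac{4204537}{626} \approx 6716.5$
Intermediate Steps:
$d = 23$ ($d = -2 + \left(4 + 1\right) 5 = -2 + 5 \cdot 5 = -2 + 25 = 23$)
$Q{\left(t \right)} = - \frac{1}{2} + \left(-217 + t\right) \left(-39 + t\right)$ ($Q{\left(t \right)} = - \frac{1}{2} + \left(t - 39\right) \left(t - 217\right) = - \frac{1}{2} + \left(-39 + t\right) \left(-217 + t\right) = - \frac{1}{2} + \left(-217 + t\right) \left(-39 + t\right)$)
$Q{\left(g{\left(d,c{\left(-2 \right)} \right)} \right)} + \frac{18700}{-6260} = \left(\frac{16925}{2} + 7^{2} - 1792\right) + \frac{18700}{-6260} = \left(\frac{16925}{2} + 49 - 1792\right) + 18700 \left(- \frac{1}{6260}\right) = \frac{13439}{2} - \frac{935}{313} = \frac{4204537}{626}$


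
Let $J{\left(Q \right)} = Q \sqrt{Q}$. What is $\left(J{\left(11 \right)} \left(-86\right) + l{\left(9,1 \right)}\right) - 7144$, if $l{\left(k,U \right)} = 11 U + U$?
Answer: $-7132 - 946 \sqrt{11} \approx -10270.0$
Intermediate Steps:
$J{\left(Q \right)} = Q^{\frac{3}{2}}$
$l{\left(k,U \right)} = 12 U$
$\left(J{\left(11 \right)} \left(-86\right) + l{\left(9,1 \right)}\right) - 7144 = \left(11^{\frac{3}{2}} \left(-86\right) + 12 \cdot 1\right) - 7144 = \left(11 \sqrt{11} \left(-86\right) + 12\right) - 7144 = \left(- 946 \sqrt{11} + 12\right) - 7144 = \left(12 - 946 \sqrt{11}\right) - 7144 = -7132 - 946 \sqrt{11}$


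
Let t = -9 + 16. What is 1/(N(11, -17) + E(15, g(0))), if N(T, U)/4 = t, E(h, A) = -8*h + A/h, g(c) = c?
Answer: -1/92 ≈ -0.010870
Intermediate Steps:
t = 7
E(h, A) = -8*h + A/h
N(T, U) = 28 (N(T, U) = 4*7 = 28)
1/(N(11, -17) + E(15, g(0))) = 1/(28 + (-8*15 + 0/15)) = 1/(28 + (-120 + 0*(1/15))) = 1/(28 + (-120 + 0)) = 1/(28 - 120) = 1/(-92) = -1/92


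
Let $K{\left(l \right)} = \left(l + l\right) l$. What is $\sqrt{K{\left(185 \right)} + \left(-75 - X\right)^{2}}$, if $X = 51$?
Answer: $\sqrt{84326} \approx 290.39$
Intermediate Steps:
$K{\left(l \right)} = 2 l^{2}$ ($K{\left(l \right)} = 2 l l = 2 l^{2}$)
$\sqrt{K{\left(185 \right)} + \left(-75 - X\right)^{2}} = \sqrt{2 \cdot 185^{2} + \left(-75 - 51\right)^{2}} = \sqrt{2 \cdot 34225 + \left(-75 - 51\right)^{2}} = \sqrt{68450 + \left(-126\right)^{2}} = \sqrt{68450 + 15876} = \sqrt{84326}$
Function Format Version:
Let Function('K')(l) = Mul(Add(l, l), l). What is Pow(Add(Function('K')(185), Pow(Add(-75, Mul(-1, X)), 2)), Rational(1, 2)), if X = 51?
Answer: Pow(84326, Rational(1, 2)) ≈ 290.39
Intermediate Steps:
Function('K')(l) = Mul(2, Pow(l, 2)) (Function('K')(l) = Mul(Mul(2, l), l) = Mul(2, Pow(l, 2)))
Pow(Add(Function('K')(185), Pow(Add(-75, Mul(-1, X)), 2)), Rational(1, 2)) = Pow(Add(Mul(2, Pow(185, 2)), Pow(Add(-75, Mul(-1, 51)), 2)), Rational(1, 2)) = Pow(Add(Mul(2, 34225), Pow(Add(-75, -51), 2)), Rational(1, 2)) = Pow(Add(68450, Pow(-126, 2)), Rational(1, 2)) = Pow(Add(68450, 15876), Rational(1, 2)) = Pow(84326, Rational(1, 2))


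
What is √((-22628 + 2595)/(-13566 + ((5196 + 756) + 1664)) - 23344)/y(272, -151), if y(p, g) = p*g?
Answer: -I*√33052670546/48875680 ≈ -0.0037197*I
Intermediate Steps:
y(p, g) = g*p
√((-22628 + 2595)/(-13566 + ((5196 + 756) + 1664)) - 23344)/y(272, -151) = √((-22628 + 2595)/(-13566 + ((5196 + 756) + 1664)) - 23344)/((-151*272)) = √(-20033/(-13566 + (5952 + 1664)) - 23344)/(-41072) = √(-20033/(-13566 + 7616) - 23344)*(-1/41072) = √(-20033/(-5950) - 23344)*(-1/41072) = √(-20033*(-1/5950) - 23344)*(-1/41072) = √(20033/5950 - 23344)*(-1/41072) = √(-138876767/5950)*(-1/41072) = (I*√33052670546/1190)*(-1/41072) = -I*√33052670546/48875680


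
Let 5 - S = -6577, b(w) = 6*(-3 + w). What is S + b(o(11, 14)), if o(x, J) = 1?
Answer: 6570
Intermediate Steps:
b(w) = -18 + 6*w
S = 6582 (S = 5 - 1*(-6577) = 5 + 6577 = 6582)
S + b(o(11, 14)) = 6582 + (-18 + 6*1) = 6582 + (-18 + 6) = 6582 - 12 = 6570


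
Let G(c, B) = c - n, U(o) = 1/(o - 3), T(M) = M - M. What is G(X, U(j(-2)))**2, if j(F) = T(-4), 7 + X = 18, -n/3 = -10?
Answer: 361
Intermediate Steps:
n = 30 (n = -3*(-10) = 30)
X = 11 (X = -7 + 18 = 11)
T(M) = 0
j(F) = 0
U(o) = 1/(-3 + o)
G(c, B) = -30 + c (G(c, B) = c - 1*30 = c - 30 = -30 + c)
G(X, U(j(-2)))**2 = (-30 + 11)**2 = (-19)**2 = 361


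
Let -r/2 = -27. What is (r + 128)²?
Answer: 33124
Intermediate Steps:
r = 54 (r = -2*(-27) = 54)
(r + 128)² = (54 + 128)² = 182² = 33124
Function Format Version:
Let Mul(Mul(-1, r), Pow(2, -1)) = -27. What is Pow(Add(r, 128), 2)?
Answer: 33124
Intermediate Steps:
r = 54 (r = Mul(-2, -27) = 54)
Pow(Add(r, 128), 2) = Pow(Add(54, 128), 2) = Pow(182, 2) = 33124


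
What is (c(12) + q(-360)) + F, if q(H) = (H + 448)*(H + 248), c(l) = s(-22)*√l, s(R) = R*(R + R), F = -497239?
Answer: -507095 + 1936*√3 ≈ -5.0374e+5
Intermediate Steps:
s(R) = 2*R² (s(R) = R*(2*R) = 2*R²)
c(l) = 968*√l (c(l) = (2*(-22)²)*√l = (2*484)*√l = 968*√l)
q(H) = (248 + H)*(448 + H) (q(H) = (448 + H)*(248 + H) = (248 + H)*(448 + H))
(c(12) + q(-360)) + F = (968*√12 + (111104 + (-360)² + 696*(-360))) - 497239 = (968*(2*√3) + (111104 + 129600 - 250560)) - 497239 = (1936*√3 - 9856) - 497239 = (-9856 + 1936*√3) - 497239 = -507095 + 1936*√3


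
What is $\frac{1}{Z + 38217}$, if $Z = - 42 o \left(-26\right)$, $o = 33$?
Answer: $\frac{1}{74253} \approx 1.3467 \cdot 10^{-5}$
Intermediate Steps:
$Z = 36036$ ($Z = \left(-42\right) 33 \left(-26\right) = \left(-1386\right) \left(-26\right) = 36036$)
$\frac{1}{Z + 38217} = \frac{1}{36036 + 38217} = \frac{1}{74253}$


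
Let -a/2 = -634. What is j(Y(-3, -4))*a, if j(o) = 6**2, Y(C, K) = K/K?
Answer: 45648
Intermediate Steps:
Y(C, K) = 1
j(o) = 36
a = 1268 (a = -2*(-634) = 1268)
j(Y(-3, -4))*a = 36*1268 = 45648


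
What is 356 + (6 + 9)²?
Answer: 581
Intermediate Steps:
356 + (6 + 9)² = 356 + 15² = 356 + 225 = 581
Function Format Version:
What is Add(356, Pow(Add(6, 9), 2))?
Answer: 581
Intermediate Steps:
Add(356, Pow(Add(6, 9), 2)) = Add(356, Pow(15, 2)) = Add(356, 225) = 581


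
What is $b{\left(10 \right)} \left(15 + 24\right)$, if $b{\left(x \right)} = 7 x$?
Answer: $2730$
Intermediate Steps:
$b{\left(10 \right)} \left(15 + 24\right) = 7 \cdot 10 \left(15 + 24\right) = 70 \cdot 39 = 2730$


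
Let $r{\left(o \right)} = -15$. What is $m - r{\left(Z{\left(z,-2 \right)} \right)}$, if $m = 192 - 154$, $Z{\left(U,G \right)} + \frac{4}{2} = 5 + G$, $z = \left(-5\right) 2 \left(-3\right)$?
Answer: $53$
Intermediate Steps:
$z = 30$ ($z = \left(-10\right) \left(-3\right) = 30$)
$Z{\left(U,G \right)} = 3 + G$ ($Z{\left(U,G \right)} = -2 + \left(5 + G\right) = 3 + G$)
$m = 38$
$m - r{\left(Z{\left(z,-2 \right)} \right)} = 38 - -15 = 38 + 15 = 53$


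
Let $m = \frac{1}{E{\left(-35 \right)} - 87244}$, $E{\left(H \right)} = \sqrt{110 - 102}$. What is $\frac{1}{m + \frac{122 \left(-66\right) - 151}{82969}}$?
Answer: $- \frac{5180957755647327780}{512291621663427329} + \frac{13767709922 \sqrt{2}}{512291621663427329} \approx -10.113$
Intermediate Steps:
$E{\left(H \right)} = 2 \sqrt{2}$ ($E{\left(H \right)} = \sqrt{8} = 2 \sqrt{2}$)
$m = \frac{1}{-87244 + 2 \sqrt{2}}$ ($m = \frac{1}{2 \sqrt{2} - 87244} = \frac{1}{-87244 + 2 \sqrt{2}} \approx -1.1462 \cdot 10^{-5}$)
$\frac{1}{m + \frac{122 \left(-66\right) - 151}{82969}} = \frac{1}{\left(- \frac{21811}{1902878882} - \frac{\sqrt{2}}{3805757764}\right) + \frac{122 \left(-66\right) - 151}{82969}} = \frac{1}{\left(- \frac{21811}{1902878882} - \frac{\sqrt{2}}{3805757764}\right) + \left(-8052 - 151\right) \frac{1}{82969}} = \frac{1}{\left(- \frac{21811}{1902878882} - \frac{\sqrt{2}}{3805757764}\right) - \frac{8203}{82969}} = \frac{1}{- \frac{15611125105905}{157879957960658} - \frac{\sqrt{2}}{3805757764}}$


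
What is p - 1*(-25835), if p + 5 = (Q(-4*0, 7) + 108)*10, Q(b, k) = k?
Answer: 26980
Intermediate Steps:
p = 1145 (p = -5 + (7 + 108)*10 = -5 + 115*10 = -5 + 1150 = 1145)
p - 1*(-25835) = 1145 - 1*(-25835) = 1145 + 25835 = 26980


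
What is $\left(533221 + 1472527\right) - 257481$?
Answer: $1748267$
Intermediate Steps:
$\left(533221 + 1472527\right) - 257481 = 2005748 - 257481 = 1748267$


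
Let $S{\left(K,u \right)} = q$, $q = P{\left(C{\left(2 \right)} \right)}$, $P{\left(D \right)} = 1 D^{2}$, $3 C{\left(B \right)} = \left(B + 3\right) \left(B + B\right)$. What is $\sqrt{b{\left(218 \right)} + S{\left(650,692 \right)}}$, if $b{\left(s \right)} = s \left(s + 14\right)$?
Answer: $\frac{4 \sqrt{28474}}{3} \approx 224.99$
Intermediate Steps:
$C{\left(B \right)} = \frac{2 B \left(3 + B\right)}{3}$ ($C{\left(B \right)} = \frac{\left(B + 3\right) \left(B + B\right)}{3} = \frac{\left(3 + B\right) 2 B}{3} = \frac{2 B \left(3 + B\right)}{3}$)
$P{\left(D \right)} = D^{2}$
$q = \frac{400}{9}$ ($q = \left(\frac{2}{3} \cdot 2 \left(3 + 2\right)\right)^{2} = \left(\frac{2}{3} \cdot 2 \cdot 5\right)^{2} = \left(\frac{20}{3}\right)^{2} = \frac{400}{9} \approx 44.444$)
$S{\left(K,u \right)} = \frac{400}{9}$
$b{\left(s \right)} = s \left(14 + s\right)$
$\sqrt{b{\left(218 \right)} + S{\left(650,692 \right)}} = \sqrt{218 \left(14 + 218\right) + \frac{400}{9}} = \sqrt{218 \cdot 232 + \frac{400}{9}} = \sqrt{50576 + \frac{400}{9}} = \sqrt{\frac{455584}{9}} = \frac{4 \sqrt{28474}}{3}$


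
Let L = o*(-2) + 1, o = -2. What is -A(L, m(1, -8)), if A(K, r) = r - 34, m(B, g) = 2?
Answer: 32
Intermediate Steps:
L = 5 (L = -2*(-2) + 1 = 4 + 1 = 5)
A(K, r) = -34 + r
-A(L, m(1, -8)) = -(-34 + 2) = -1*(-32) = 32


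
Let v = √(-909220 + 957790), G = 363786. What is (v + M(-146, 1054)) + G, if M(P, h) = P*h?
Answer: 209902 + √48570 ≈ 2.1012e+5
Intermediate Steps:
v = √48570 ≈ 220.39
(v + M(-146, 1054)) + G = (√48570 - 146*1054) + 363786 = (√48570 - 153884) + 363786 = (-153884 + √48570) + 363786 = 209902 + √48570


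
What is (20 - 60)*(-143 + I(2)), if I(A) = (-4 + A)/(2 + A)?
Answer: 5740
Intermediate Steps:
I(A) = (-4 + A)/(2 + A)
(20 - 60)*(-143 + I(2)) = (20 - 60)*(-143 + (-4 + 2)/(2 + 2)) = -40*(-143 - 2/4) = -40*(-143 + (¼)*(-2)) = -40*(-143 - ½) = -40*(-287/2) = 5740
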